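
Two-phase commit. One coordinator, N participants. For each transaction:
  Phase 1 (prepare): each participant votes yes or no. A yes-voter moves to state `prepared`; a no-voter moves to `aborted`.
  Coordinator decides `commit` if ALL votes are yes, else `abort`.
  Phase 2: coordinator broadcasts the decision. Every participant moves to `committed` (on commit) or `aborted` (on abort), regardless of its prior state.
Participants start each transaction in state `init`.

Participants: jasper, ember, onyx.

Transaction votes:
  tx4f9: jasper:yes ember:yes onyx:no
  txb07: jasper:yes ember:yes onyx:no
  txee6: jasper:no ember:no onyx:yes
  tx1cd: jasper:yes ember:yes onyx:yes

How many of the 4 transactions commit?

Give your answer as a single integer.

tx4f9: no from onyx -> abort (commits=0)
txb07: no from onyx -> abort (commits=0)
txee6: no from jasper, ember -> abort (commits=0)
tx1cd: all yes -> commit (commits=1)

Answer: 1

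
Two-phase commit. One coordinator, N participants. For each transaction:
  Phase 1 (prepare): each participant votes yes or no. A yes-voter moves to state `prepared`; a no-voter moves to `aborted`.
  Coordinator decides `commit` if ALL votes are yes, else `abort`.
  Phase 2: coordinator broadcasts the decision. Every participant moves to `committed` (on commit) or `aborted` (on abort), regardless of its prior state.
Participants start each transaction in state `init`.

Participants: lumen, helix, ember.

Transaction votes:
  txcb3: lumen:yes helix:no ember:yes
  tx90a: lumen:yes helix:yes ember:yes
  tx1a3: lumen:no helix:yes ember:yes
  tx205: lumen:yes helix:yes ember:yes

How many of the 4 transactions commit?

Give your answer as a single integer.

Answer: 2

Derivation:
txcb3: no from helix -> abort (commits=0)
tx90a: all yes -> commit (commits=1)
tx1a3: no from lumen -> abort (commits=1)
tx205: all yes -> commit (commits=2)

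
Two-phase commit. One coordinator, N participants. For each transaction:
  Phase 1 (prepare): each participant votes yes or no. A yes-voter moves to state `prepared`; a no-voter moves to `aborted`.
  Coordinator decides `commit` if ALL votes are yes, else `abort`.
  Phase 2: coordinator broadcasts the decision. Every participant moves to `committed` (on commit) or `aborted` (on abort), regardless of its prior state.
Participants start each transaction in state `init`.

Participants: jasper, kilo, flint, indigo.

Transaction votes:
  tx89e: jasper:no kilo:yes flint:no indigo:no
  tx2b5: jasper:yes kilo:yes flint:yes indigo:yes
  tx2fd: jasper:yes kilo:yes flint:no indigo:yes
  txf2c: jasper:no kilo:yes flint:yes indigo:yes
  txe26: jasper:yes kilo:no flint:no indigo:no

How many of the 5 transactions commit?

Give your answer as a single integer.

tx89e: no from jasper, flint, indigo -> abort (commits=0)
tx2b5: all yes -> commit (commits=1)
tx2fd: no from flint -> abort (commits=1)
txf2c: no from jasper -> abort (commits=1)
txe26: no from kilo, flint, indigo -> abort (commits=1)

Answer: 1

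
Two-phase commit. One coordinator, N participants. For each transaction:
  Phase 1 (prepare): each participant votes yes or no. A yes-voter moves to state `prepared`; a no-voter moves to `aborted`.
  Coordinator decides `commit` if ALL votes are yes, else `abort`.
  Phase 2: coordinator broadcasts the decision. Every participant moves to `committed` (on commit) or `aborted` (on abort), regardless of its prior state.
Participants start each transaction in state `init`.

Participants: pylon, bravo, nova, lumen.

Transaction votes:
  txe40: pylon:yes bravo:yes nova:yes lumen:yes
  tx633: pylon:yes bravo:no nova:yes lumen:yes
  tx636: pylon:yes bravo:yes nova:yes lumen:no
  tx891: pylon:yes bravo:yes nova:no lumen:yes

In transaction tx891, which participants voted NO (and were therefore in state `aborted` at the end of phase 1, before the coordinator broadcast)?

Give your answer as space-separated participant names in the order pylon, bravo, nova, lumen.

Answer: nova

Derivation:
Txn tx891 phase 1: pylon yes -> prepared; bravo yes -> prepared; nova no -> aborted; lumen yes -> prepared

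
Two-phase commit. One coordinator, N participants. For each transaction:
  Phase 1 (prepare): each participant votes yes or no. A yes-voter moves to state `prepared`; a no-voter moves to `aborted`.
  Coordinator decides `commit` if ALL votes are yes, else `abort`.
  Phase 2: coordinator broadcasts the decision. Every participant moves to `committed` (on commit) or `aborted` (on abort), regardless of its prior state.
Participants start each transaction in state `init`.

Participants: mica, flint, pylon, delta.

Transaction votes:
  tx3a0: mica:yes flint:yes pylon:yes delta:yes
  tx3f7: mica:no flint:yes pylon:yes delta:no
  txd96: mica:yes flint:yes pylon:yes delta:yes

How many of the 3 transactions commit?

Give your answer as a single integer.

tx3a0: all yes -> commit (commits=1)
tx3f7: no from mica, delta -> abort (commits=1)
txd96: all yes -> commit (commits=2)

Answer: 2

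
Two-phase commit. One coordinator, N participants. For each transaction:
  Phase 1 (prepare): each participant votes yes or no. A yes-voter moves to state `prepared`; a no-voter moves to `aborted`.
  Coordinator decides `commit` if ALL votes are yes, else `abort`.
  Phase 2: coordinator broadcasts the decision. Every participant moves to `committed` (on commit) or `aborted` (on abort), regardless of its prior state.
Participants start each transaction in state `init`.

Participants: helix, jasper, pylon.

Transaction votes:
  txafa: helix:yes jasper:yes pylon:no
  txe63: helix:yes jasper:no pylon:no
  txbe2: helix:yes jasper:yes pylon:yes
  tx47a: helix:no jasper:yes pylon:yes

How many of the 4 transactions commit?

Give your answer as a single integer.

Answer: 1

Derivation:
txafa: no from pylon -> abort (commits=0)
txe63: no from jasper, pylon -> abort (commits=0)
txbe2: all yes -> commit (commits=1)
tx47a: no from helix -> abort (commits=1)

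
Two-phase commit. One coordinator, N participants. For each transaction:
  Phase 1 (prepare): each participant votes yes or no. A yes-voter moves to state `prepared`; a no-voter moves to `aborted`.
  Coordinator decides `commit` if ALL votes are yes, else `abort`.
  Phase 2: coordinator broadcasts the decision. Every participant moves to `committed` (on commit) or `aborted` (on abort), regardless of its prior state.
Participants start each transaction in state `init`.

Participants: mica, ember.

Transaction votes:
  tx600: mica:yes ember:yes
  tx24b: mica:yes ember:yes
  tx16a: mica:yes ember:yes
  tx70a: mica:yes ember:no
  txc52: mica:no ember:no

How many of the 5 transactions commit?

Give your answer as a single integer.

tx600: all yes -> commit (commits=1)
tx24b: all yes -> commit (commits=2)
tx16a: all yes -> commit (commits=3)
tx70a: no from ember -> abort (commits=3)
txc52: no from mica, ember -> abort (commits=3)

Answer: 3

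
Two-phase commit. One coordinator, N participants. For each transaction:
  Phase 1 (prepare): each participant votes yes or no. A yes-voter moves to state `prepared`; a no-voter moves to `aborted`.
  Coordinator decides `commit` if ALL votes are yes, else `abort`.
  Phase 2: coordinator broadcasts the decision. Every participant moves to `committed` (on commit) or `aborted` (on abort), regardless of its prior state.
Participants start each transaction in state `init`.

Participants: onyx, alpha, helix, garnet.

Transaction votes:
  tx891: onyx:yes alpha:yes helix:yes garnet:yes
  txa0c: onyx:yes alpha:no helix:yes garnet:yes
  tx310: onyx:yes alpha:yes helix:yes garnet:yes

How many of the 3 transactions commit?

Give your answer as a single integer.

Answer: 2

Derivation:
tx891: all yes -> commit (commits=1)
txa0c: no from alpha -> abort (commits=1)
tx310: all yes -> commit (commits=2)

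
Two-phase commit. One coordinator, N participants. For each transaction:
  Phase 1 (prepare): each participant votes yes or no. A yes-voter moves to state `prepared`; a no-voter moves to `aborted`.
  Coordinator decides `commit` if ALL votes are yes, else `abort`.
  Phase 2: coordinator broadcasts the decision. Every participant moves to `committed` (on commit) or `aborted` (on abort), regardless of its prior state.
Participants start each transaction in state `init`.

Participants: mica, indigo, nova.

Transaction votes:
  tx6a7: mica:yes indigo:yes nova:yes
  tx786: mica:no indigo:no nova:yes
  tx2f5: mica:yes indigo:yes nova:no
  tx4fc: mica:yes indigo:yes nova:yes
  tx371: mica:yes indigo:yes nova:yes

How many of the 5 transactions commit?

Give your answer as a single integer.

Answer: 3

Derivation:
tx6a7: all yes -> commit (commits=1)
tx786: no from mica, indigo -> abort (commits=1)
tx2f5: no from nova -> abort (commits=1)
tx4fc: all yes -> commit (commits=2)
tx371: all yes -> commit (commits=3)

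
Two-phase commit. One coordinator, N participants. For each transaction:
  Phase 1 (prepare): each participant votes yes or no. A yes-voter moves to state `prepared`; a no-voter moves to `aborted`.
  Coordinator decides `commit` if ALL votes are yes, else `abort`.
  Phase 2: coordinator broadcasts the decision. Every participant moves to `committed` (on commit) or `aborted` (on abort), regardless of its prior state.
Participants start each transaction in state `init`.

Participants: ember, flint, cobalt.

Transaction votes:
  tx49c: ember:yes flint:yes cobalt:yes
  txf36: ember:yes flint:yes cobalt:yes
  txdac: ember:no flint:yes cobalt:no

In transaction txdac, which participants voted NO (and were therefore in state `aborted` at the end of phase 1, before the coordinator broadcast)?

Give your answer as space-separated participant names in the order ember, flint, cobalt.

Answer: ember cobalt

Derivation:
Txn txdac phase 1: ember no -> aborted; flint yes -> prepared; cobalt no -> aborted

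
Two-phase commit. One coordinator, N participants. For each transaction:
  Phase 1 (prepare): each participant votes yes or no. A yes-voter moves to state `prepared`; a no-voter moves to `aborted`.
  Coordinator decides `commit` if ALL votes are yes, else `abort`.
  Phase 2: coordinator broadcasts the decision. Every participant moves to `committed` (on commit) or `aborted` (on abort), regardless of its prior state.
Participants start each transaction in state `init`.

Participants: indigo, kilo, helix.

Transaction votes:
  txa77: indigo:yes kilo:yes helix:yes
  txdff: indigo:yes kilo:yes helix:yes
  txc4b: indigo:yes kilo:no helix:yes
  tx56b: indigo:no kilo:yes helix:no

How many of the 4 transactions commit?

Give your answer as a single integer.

Answer: 2

Derivation:
txa77: all yes -> commit (commits=1)
txdff: all yes -> commit (commits=2)
txc4b: no from kilo -> abort (commits=2)
tx56b: no from indigo, helix -> abort (commits=2)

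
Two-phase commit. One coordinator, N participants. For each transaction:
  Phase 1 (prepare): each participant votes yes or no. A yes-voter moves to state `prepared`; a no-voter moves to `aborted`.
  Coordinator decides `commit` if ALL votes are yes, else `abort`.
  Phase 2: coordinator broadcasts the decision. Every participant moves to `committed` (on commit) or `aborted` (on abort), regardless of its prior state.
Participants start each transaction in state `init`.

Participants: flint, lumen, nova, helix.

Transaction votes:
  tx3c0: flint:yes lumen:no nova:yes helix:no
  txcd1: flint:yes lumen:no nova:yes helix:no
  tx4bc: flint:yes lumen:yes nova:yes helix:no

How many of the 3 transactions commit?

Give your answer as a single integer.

Answer: 0

Derivation:
tx3c0: no from lumen, helix -> abort (commits=0)
txcd1: no from lumen, helix -> abort (commits=0)
tx4bc: no from helix -> abort (commits=0)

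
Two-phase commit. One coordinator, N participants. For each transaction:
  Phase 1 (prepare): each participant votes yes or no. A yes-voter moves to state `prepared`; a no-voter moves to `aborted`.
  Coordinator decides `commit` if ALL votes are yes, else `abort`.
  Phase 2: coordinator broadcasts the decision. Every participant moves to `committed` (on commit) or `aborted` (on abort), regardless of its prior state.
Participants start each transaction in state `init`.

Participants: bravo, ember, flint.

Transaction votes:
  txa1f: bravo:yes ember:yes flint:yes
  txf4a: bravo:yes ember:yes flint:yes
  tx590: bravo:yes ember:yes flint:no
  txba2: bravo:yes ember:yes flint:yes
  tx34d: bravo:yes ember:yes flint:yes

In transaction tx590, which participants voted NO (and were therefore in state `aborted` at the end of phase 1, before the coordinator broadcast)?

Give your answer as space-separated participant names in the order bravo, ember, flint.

Txn tx590 phase 1: bravo yes -> prepared; ember yes -> prepared; flint no -> aborted

Answer: flint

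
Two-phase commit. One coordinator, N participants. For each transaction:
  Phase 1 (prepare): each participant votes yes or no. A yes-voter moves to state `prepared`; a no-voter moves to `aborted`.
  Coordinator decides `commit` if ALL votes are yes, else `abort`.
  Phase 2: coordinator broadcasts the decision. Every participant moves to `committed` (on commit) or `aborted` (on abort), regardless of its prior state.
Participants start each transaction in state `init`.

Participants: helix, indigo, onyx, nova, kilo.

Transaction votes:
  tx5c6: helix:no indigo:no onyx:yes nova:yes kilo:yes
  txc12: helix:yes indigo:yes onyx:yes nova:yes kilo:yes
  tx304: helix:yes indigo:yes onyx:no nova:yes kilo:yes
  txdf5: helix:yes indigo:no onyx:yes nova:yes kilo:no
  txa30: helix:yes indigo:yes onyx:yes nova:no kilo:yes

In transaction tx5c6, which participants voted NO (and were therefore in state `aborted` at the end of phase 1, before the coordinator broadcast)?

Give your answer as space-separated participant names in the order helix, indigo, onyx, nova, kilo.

Answer: helix indigo

Derivation:
Txn tx5c6 phase 1: helix no -> aborted; indigo no -> aborted; onyx yes -> prepared; nova yes -> prepared; kilo yes -> prepared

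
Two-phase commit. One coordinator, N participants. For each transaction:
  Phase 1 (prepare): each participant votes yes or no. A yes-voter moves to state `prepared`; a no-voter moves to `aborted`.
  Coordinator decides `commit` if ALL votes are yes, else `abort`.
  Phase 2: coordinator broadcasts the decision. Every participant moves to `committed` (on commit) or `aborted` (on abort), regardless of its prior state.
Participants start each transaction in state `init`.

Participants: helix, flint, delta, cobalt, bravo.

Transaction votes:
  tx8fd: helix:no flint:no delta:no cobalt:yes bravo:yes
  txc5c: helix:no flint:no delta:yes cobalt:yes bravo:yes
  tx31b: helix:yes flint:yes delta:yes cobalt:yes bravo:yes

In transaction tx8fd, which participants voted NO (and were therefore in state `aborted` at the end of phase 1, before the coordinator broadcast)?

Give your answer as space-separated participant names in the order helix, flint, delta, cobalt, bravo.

Answer: helix flint delta

Derivation:
Txn tx8fd phase 1: helix no -> aborted; flint no -> aborted; delta no -> aborted; cobalt yes -> prepared; bravo yes -> prepared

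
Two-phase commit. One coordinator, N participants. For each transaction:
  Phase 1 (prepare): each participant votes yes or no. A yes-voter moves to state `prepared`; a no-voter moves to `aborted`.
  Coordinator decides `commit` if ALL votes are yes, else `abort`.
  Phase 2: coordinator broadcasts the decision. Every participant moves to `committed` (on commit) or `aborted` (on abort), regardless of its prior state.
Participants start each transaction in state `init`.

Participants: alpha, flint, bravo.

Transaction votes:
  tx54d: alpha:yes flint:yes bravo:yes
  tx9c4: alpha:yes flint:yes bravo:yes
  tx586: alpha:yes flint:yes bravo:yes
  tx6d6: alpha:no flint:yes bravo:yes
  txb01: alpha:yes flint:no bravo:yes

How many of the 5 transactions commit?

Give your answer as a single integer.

tx54d: all yes -> commit (commits=1)
tx9c4: all yes -> commit (commits=2)
tx586: all yes -> commit (commits=3)
tx6d6: no from alpha -> abort (commits=3)
txb01: no from flint -> abort (commits=3)

Answer: 3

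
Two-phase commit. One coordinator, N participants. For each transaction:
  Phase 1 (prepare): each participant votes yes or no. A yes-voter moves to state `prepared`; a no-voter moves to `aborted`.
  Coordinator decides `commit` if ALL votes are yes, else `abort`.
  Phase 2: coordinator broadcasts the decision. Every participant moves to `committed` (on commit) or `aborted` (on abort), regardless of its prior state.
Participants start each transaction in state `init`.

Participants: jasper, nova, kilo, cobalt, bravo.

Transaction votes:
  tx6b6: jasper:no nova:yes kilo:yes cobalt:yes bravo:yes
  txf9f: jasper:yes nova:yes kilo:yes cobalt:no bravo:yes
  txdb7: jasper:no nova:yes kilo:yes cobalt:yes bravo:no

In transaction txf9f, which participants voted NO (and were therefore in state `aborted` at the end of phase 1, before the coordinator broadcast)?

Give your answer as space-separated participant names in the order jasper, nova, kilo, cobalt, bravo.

Txn txf9f phase 1: jasper yes -> prepared; nova yes -> prepared; kilo yes -> prepared; cobalt no -> aborted; bravo yes -> prepared

Answer: cobalt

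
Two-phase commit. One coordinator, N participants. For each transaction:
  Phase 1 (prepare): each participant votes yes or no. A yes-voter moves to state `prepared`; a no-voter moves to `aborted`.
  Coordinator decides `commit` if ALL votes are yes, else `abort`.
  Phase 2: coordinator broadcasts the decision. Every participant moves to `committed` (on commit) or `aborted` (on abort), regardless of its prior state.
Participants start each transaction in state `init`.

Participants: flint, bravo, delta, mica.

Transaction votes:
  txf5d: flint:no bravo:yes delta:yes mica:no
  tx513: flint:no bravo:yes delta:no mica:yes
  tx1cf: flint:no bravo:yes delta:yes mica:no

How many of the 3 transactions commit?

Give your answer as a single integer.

Answer: 0

Derivation:
txf5d: no from flint, mica -> abort (commits=0)
tx513: no from flint, delta -> abort (commits=0)
tx1cf: no from flint, mica -> abort (commits=0)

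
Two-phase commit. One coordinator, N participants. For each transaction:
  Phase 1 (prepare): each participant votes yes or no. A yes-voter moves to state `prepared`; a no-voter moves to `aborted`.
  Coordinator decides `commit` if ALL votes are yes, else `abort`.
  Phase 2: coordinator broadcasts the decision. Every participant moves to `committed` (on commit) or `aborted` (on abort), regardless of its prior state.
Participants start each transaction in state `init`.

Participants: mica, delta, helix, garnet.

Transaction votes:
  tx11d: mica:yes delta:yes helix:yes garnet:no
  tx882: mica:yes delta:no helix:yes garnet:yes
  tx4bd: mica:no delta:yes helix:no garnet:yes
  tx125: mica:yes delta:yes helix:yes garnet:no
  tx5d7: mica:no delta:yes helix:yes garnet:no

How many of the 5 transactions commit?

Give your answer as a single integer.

Answer: 0

Derivation:
tx11d: no from garnet -> abort (commits=0)
tx882: no from delta -> abort (commits=0)
tx4bd: no from mica, helix -> abort (commits=0)
tx125: no from garnet -> abort (commits=0)
tx5d7: no from mica, garnet -> abort (commits=0)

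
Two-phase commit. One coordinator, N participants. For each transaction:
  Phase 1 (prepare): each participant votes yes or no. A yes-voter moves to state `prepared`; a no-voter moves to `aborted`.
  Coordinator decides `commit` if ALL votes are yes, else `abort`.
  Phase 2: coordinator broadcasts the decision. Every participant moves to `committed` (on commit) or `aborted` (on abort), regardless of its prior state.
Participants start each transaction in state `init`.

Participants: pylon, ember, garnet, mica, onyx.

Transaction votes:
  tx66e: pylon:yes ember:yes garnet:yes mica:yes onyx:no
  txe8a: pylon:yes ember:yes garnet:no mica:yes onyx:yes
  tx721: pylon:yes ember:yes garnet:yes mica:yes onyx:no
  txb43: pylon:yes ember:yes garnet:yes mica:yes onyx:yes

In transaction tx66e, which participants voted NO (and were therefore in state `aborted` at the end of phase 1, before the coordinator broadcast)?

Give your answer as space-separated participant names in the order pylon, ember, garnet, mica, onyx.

Answer: onyx

Derivation:
Txn tx66e phase 1: pylon yes -> prepared; ember yes -> prepared; garnet yes -> prepared; mica yes -> prepared; onyx no -> aborted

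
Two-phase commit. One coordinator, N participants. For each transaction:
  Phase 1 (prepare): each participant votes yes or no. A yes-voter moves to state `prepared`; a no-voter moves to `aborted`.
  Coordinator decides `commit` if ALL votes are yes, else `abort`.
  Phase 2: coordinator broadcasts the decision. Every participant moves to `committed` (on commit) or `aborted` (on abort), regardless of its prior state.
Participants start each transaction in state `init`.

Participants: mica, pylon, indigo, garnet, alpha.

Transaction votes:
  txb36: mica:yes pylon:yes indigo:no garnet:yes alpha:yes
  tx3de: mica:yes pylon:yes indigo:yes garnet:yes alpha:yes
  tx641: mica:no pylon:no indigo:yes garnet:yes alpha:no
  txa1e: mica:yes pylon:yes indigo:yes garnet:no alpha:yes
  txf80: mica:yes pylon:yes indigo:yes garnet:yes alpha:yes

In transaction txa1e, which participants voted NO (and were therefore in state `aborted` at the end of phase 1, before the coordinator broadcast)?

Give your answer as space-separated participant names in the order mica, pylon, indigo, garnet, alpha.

Txn txa1e phase 1: mica yes -> prepared; pylon yes -> prepared; indigo yes -> prepared; garnet no -> aborted; alpha yes -> prepared

Answer: garnet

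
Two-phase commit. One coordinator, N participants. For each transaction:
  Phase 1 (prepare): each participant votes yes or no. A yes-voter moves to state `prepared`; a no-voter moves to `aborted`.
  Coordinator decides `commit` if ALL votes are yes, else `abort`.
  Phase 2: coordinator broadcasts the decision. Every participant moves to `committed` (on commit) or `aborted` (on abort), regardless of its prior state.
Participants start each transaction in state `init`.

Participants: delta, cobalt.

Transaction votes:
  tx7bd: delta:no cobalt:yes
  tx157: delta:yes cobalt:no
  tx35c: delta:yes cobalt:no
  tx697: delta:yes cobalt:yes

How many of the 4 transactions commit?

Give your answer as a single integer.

Answer: 1

Derivation:
tx7bd: no from delta -> abort (commits=0)
tx157: no from cobalt -> abort (commits=0)
tx35c: no from cobalt -> abort (commits=0)
tx697: all yes -> commit (commits=1)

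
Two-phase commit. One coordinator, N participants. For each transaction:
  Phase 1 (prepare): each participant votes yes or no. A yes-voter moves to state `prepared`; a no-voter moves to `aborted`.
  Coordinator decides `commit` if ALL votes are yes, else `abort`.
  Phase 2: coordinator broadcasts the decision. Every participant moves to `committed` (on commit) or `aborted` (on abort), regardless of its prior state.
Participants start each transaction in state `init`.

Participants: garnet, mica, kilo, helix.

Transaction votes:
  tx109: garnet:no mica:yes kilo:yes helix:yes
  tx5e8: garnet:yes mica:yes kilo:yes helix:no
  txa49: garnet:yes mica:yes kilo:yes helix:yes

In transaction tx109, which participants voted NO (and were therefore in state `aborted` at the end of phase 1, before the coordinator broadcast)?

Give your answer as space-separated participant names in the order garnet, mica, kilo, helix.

Answer: garnet

Derivation:
Txn tx109 phase 1: garnet no -> aborted; mica yes -> prepared; kilo yes -> prepared; helix yes -> prepared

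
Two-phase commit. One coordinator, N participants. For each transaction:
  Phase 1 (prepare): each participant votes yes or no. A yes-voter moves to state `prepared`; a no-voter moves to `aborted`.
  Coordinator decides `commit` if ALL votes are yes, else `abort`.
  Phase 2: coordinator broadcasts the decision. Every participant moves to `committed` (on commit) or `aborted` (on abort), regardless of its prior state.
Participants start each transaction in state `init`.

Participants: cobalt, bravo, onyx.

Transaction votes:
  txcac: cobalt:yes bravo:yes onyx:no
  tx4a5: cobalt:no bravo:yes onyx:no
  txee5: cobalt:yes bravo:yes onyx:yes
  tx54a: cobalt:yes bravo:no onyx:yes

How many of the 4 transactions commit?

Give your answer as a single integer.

txcac: no from onyx -> abort (commits=0)
tx4a5: no from cobalt, onyx -> abort (commits=0)
txee5: all yes -> commit (commits=1)
tx54a: no from bravo -> abort (commits=1)

Answer: 1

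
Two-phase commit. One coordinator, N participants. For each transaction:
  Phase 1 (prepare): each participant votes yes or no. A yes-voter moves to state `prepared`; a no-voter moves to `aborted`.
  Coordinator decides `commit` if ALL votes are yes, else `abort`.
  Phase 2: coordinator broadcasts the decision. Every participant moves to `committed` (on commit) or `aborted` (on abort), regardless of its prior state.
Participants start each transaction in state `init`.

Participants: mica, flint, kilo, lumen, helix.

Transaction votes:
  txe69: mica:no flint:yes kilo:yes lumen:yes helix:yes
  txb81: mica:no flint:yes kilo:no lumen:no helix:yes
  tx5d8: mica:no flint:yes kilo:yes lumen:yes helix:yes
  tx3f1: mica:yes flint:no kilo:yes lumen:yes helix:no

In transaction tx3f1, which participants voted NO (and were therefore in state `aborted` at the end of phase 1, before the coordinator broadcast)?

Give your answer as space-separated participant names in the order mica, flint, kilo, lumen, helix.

Txn tx3f1 phase 1: mica yes -> prepared; flint no -> aborted; kilo yes -> prepared; lumen yes -> prepared; helix no -> aborted

Answer: flint helix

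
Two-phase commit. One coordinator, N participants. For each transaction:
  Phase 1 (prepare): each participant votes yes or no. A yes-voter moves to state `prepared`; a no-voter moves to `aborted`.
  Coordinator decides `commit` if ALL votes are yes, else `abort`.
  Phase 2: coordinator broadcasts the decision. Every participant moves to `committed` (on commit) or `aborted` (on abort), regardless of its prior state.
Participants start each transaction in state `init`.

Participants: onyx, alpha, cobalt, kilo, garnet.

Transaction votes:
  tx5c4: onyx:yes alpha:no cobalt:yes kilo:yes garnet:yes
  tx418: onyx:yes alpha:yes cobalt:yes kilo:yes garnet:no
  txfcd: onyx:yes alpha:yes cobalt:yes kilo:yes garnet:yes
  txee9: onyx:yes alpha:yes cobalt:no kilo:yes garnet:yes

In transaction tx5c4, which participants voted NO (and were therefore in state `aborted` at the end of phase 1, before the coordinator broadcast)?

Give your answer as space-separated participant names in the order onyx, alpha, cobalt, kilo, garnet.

Txn tx5c4 phase 1: onyx yes -> prepared; alpha no -> aborted; cobalt yes -> prepared; kilo yes -> prepared; garnet yes -> prepared

Answer: alpha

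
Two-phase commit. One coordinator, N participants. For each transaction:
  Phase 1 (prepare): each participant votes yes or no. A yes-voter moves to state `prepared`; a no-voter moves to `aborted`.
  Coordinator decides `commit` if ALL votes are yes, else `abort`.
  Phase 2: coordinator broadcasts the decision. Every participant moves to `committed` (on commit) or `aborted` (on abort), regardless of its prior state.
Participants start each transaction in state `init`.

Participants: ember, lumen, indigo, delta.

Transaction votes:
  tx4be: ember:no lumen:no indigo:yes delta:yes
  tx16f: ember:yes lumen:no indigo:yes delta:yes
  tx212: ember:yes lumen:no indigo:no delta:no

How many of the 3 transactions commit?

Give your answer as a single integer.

Answer: 0

Derivation:
tx4be: no from ember, lumen -> abort (commits=0)
tx16f: no from lumen -> abort (commits=0)
tx212: no from lumen, indigo, delta -> abort (commits=0)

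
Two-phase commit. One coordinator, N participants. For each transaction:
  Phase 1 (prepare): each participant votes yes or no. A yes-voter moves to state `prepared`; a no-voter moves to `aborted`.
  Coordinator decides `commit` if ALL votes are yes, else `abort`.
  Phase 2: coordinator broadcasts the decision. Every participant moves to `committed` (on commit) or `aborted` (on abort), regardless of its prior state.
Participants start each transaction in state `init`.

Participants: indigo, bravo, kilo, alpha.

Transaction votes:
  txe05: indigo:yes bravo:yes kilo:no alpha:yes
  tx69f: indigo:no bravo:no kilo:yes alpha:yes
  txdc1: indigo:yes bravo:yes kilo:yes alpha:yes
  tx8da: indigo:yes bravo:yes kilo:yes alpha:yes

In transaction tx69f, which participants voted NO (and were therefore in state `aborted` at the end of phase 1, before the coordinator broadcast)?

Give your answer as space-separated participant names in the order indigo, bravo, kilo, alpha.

Answer: indigo bravo

Derivation:
Txn tx69f phase 1: indigo no -> aborted; bravo no -> aborted; kilo yes -> prepared; alpha yes -> prepared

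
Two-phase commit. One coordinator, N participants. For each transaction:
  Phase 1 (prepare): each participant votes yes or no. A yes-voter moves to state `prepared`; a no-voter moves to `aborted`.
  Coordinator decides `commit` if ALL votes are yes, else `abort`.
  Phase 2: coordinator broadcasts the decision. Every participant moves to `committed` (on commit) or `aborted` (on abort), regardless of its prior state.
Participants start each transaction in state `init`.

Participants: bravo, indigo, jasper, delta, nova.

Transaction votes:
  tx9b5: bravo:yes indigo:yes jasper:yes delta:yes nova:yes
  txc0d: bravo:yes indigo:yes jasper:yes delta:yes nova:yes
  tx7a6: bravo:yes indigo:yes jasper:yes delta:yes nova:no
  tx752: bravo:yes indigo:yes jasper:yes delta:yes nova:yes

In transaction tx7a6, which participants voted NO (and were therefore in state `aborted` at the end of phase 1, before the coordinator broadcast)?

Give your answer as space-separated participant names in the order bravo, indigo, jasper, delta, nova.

Answer: nova

Derivation:
Txn tx7a6 phase 1: bravo yes -> prepared; indigo yes -> prepared; jasper yes -> prepared; delta yes -> prepared; nova no -> aborted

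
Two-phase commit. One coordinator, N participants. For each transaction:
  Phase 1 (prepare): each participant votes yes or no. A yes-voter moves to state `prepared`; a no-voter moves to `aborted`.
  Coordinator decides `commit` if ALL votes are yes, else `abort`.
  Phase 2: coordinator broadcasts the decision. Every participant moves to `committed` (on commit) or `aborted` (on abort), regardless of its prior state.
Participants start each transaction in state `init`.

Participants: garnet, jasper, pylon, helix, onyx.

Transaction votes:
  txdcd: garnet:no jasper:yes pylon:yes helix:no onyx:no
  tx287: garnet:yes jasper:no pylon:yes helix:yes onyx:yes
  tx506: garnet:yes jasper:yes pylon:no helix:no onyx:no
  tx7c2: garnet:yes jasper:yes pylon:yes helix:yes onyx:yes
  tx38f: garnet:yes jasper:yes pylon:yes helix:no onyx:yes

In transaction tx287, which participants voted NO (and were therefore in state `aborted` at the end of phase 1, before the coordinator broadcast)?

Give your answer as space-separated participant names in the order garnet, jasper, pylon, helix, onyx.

Answer: jasper

Derivation:
Txn tx287 phase 1: garnet yes -> prepared; jasper no -> aborted; pylon yes -> prepared; helix yes -> prepared; onyx yes -> prepared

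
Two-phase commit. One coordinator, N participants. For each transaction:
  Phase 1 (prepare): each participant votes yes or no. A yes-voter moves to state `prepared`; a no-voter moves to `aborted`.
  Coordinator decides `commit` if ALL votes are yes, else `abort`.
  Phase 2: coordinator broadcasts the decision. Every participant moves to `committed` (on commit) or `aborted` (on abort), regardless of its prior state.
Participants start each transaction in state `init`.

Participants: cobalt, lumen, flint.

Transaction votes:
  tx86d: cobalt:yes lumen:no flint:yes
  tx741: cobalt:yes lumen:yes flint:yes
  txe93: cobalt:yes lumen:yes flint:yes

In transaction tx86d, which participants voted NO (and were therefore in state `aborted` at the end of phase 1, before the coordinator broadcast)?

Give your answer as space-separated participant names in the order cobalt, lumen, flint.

Answer: lumen

Derivation:
Txn tx86d phase 1: cobalt yes -> prepared; lumen no -> aborted; flint yes -> prepared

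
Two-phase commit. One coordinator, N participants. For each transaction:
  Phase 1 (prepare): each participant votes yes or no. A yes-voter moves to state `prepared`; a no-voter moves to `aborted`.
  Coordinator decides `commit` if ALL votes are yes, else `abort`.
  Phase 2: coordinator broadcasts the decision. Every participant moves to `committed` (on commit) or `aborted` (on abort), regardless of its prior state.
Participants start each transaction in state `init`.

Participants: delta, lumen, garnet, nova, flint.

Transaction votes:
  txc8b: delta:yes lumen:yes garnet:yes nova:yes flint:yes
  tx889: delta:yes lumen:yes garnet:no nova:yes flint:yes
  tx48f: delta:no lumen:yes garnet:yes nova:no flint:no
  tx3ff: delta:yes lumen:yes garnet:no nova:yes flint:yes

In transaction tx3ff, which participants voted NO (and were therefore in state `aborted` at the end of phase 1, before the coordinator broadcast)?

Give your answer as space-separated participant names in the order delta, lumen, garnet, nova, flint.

Txn tx3ff phase 1: delta yes -> prepared; lumen yes -> prepared; garnet no -> aborted; nova yes -> prepared; flint yes -> prepared

Answer: garnet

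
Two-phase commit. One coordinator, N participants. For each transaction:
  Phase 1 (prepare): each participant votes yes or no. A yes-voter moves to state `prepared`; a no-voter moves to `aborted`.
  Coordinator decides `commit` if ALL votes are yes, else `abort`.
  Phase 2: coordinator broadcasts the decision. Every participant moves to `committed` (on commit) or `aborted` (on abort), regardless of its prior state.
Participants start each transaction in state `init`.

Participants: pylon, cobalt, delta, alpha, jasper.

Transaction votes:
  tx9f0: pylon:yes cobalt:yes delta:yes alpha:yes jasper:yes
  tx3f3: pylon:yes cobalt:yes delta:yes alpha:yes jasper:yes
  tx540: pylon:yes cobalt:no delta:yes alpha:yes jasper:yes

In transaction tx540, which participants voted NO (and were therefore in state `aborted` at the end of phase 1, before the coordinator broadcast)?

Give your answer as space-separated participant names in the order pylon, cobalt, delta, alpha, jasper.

Txn tx540 phase 1: pylon yes -> prepared; cobalt no -> aborted; delta yes -> prepared; alpha yes -> prepared; jasper yes -> prepared

Answer: cobalt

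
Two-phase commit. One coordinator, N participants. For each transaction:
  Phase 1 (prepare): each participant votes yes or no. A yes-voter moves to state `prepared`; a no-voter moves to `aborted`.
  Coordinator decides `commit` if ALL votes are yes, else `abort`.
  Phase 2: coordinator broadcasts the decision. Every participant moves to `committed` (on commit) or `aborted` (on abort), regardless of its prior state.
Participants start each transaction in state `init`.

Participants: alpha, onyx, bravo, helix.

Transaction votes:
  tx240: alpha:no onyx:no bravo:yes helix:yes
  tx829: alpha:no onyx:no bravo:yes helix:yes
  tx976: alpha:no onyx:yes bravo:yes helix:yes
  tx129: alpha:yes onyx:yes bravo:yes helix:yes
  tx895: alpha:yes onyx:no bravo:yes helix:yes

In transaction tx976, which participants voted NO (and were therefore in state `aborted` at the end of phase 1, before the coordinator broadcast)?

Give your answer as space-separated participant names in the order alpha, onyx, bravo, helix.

Answer: alpha

Derivation:
Txn tx976 phase 1: alpha no -> aborted; onyx yes -> prepared; bravo yes -> prepared; helix yes -> prepared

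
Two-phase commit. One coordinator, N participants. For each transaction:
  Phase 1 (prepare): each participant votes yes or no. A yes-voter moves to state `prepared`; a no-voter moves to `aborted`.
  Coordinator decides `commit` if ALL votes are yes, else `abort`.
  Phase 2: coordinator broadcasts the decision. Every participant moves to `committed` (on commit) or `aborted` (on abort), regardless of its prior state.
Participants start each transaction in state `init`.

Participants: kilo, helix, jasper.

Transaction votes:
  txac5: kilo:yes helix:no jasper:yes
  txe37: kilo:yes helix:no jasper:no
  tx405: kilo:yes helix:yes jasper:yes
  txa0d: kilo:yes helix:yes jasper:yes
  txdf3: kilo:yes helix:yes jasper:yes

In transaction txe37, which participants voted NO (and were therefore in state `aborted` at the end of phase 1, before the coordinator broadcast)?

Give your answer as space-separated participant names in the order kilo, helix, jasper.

Answer: helix jasper

Derivation:
Txn txe37 phase 1: kilo yes -> prepared; helix no -> aborted; jasper no -> aborted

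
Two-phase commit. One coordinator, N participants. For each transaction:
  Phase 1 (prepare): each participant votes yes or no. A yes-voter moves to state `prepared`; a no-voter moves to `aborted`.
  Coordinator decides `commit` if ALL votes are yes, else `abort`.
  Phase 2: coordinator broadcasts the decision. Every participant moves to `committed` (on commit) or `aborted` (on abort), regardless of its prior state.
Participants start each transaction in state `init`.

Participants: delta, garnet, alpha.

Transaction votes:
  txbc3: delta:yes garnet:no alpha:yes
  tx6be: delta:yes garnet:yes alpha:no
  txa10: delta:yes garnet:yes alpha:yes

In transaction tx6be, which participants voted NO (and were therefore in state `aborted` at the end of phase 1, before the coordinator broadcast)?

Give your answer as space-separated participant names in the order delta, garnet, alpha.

Txn tx6be phase 1: delta yes -> prepared; garnet yes -> prepared; alpha no -> aborted

Answer: alpha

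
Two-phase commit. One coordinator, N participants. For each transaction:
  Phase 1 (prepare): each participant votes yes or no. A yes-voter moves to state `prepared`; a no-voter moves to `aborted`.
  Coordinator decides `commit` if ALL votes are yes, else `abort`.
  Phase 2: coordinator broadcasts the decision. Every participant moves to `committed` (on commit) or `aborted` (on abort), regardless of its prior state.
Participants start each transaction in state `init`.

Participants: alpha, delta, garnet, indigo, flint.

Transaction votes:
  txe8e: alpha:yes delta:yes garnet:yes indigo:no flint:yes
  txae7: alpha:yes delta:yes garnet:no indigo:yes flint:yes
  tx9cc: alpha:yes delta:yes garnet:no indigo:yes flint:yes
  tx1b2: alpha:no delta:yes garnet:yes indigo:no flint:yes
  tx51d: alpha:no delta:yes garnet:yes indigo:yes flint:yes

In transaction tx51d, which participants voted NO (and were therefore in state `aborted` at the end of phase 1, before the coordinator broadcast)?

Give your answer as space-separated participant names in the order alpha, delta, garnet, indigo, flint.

Answer: alpha

Derivation:
Txn tx51d phase 1: alpha no -> aborted; delta yes -> prepared; garnet yes -> prepared; indigo yes -> prepared; flint yes -> prepared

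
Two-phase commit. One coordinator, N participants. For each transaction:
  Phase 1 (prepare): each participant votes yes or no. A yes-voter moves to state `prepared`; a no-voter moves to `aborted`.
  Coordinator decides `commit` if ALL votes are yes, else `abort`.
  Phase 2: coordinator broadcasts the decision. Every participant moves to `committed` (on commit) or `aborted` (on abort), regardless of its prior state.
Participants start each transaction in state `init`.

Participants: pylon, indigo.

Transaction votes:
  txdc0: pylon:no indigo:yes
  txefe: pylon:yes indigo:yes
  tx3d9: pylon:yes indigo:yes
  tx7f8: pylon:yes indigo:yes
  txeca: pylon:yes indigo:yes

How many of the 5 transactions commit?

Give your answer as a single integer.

txdc0: no from pylon -> abort (commits=0)
txefe: all yes -> commit (commits=1)
tx3d9: all yes -> commit (commits=2)
tx7f8: all yes -> commit (commits=3)
txeca: all yes -> commit (commits=4)

Answer: 4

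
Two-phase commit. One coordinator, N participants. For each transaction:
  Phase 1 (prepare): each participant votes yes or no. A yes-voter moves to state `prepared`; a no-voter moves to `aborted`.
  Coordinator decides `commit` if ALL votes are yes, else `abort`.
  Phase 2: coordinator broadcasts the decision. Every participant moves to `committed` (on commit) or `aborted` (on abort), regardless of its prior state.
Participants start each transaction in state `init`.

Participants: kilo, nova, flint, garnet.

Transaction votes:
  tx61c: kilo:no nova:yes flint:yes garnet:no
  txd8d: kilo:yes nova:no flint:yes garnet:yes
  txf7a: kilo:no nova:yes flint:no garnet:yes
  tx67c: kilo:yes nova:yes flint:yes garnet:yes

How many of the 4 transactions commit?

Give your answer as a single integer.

Answer: 1

Derivation:
tx61c: no from kilo, garnet -> abort (commits=0)
txd8d: no from nova -> abort (commits=0)
txf7a: no from kilo, flint -> abort (commits=0)
tx67c: all yes -> commit (commits=1)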